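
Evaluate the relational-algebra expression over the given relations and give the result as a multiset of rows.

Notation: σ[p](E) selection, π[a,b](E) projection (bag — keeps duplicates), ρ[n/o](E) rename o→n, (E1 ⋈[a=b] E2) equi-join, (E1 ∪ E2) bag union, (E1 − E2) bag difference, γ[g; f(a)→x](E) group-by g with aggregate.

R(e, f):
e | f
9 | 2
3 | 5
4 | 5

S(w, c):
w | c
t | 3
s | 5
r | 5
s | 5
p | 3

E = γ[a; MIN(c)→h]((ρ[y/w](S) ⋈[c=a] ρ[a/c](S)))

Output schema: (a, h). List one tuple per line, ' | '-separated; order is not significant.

Subexpression sizes:
  S → 5
  ρ[y/w](S) → 5
  S → 5
  ρ[a/c](S) → 5
  (ρ[y/w](S) ⋈[c=a] ρ[a/c](S)) → 13
  γ[a; MIN(c)→h]((ρ[y/w](S) ⋈[c=a] ρ[a/c](S))) → 2

== RESULT ==
a | h
3 | 3
5 | 5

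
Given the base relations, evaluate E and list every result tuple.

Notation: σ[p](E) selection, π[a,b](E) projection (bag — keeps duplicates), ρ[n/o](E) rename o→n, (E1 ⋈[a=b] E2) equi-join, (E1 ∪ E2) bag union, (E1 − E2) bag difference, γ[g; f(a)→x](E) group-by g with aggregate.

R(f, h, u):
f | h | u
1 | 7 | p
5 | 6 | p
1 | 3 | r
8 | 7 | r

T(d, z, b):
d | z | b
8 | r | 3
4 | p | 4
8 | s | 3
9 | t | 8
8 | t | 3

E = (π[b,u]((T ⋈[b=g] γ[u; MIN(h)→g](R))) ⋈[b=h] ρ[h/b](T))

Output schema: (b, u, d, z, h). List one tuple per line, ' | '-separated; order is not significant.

Per-node cardinality:
  T → 5
  R → 4
  γ[u; MIN(h)→g](R) → 2
  (T ⋈[b=g] γ[u; MIN(h)→g](R)) → 3
  π[b,u]((T ⋈[b=g] γ[u; MIN(h)→g](R))) → 3
  T → 5
  ρ[h/b](T) → 5
  (π[b,u]((T ⋈[b=g] γ[u; MIN(h)→g](R))) ⋈[b=h] ρ[h/b](T)) → 9

== RESULT ==
b | u | d | z | h
3 | r | 8 | r | 3
3 | r | 8 | r | 3
3 | r | 8 | r | 3
3 | r | 8 | s | 3
3 | r | 8 | s | 3
3 | r | 8 | s | 3
3 | r | 8 | t | 3
3 | r | 8 | t | 3
3 | r | 8 | t | 3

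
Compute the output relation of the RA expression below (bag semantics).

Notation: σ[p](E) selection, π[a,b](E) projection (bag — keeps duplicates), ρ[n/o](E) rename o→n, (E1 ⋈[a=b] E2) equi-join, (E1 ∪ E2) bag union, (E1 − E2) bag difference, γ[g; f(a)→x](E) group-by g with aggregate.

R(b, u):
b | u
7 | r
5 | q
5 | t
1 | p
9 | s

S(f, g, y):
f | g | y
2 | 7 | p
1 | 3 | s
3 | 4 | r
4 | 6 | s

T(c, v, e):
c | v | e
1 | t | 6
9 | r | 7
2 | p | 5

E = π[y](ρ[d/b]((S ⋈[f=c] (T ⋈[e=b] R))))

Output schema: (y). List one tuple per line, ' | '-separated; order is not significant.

Stepwise |·|:
  S → 4
  T → 3
  R → 5
  (T ⋈[e=b] R) → 3
  (S ⋈[f=c] (T ⋈[e=b] R)) → 2
  ρ[d/b]((S ⋈[f=c] (T ⋈[e=b] R))) → 2
  π[y](ρ[d/b]((S ⋈[f=c] (T ⋈[e=b] R)))) → 2

== RESULT ==
y
p
p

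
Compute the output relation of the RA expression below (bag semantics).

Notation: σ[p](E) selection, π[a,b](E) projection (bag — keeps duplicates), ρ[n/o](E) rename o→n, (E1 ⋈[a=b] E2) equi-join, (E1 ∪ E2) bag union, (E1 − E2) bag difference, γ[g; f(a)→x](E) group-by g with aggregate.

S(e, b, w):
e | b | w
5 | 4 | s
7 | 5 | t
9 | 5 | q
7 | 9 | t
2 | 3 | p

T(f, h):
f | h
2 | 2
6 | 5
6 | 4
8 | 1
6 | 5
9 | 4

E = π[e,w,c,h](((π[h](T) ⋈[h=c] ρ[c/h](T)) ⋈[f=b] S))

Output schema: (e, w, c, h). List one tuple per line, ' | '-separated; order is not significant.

Per-node cardinality:
  T → 6
  π[h](T) → 6
  T → 6
  ρ[c/h](T) → 6
  (π[h](T) ⋈[h=c] ρ[c/h](T)) → 10
  S → 5
  ((π[h](T) ⋈[h=c] ρ[c/h](T)) ⋈[f=b] S) → 2
  π[e,w,c,h](((π[h](T) ⋈[h=c] ρ[c/h](T)) ⋈[f=b] S)) → 2

== RESULT ==
e | w | c | h
7 | t | 4 | 4
7 | t | 4 | 4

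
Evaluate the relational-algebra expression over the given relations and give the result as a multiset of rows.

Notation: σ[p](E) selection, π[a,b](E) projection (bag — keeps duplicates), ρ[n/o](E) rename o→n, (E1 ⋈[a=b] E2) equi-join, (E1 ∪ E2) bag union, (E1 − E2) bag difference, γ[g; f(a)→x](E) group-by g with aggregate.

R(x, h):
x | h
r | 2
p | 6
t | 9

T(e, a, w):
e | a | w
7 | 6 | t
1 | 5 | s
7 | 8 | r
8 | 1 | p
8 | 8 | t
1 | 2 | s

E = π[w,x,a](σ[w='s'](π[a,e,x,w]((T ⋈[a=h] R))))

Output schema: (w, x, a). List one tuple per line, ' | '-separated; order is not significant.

Subexpression sizes:
  T → 6
  R → 3
  (T ⋈[a=h] R) → 2
  π[a,e,x,w]((T ⋈[a=h] R)) → 2
  σ[w='s'](π[a,e,x,w]((T ⋈[a=h] R))) → 1
  π[w,x,a](σ[w='s'](π[a,e,x,w]((T ⋈[a=h] R)))) → 1

== RESULT ==
w | x | a
s | r | 2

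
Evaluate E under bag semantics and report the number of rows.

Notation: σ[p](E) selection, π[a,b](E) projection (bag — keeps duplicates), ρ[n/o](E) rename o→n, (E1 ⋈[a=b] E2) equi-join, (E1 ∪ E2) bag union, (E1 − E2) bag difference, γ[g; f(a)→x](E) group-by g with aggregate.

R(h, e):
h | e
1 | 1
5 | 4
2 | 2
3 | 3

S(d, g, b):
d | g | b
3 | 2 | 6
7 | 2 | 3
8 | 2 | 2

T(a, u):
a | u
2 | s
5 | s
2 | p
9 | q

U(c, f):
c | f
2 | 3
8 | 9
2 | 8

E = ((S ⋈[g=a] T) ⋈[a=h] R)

Subexpression sizes:
  S → 3
  T → 4
  (S ⋈[g=a] T) → 6
  R → 4
  ((S ⋈[g=a] T) ⋈[a=h] R) → 6

|E| = 6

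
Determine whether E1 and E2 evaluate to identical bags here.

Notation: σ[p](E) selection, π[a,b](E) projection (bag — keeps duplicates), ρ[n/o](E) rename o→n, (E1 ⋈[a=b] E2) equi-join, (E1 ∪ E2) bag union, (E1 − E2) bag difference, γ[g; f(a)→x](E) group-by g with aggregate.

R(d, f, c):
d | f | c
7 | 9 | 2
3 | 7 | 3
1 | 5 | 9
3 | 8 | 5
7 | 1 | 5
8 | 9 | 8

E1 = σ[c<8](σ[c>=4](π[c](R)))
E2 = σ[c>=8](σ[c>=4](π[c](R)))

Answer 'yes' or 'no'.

E1 stepwise |·|:
  R → 6
  π[c](R) → 6
  σ[c>=4](π[c](R)) → 4
  σ[c<8](σ[c>=4](π[c](R))) → 2
E2 stepwise |·|:
  R → 6
  π[c](R) → 6
  σ[c>=4](π[c](R)) → 4
  σ[c>=8](σ[c>=4](π[c](R))) → 2

E1 result:
c
5
5
E2 result:
c
8
9
Witness: (8,) appears 0× in E1 but 1× in E2.

no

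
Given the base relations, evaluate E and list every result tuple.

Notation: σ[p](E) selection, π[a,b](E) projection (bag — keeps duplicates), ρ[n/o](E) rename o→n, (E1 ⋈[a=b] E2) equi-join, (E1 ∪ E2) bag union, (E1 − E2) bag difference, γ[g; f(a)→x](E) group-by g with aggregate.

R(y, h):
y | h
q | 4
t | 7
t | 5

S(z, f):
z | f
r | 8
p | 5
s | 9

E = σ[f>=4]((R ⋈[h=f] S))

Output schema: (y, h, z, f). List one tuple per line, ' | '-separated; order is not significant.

Stepwise |·|:
  R → 3
  S → 3
  (R ⋈[h=f] S) → 1
  σ[f>=4]((R ⋈[h=f] S)) → 1

== RESULT ==
y | h | z | f
t | 5 | p | 5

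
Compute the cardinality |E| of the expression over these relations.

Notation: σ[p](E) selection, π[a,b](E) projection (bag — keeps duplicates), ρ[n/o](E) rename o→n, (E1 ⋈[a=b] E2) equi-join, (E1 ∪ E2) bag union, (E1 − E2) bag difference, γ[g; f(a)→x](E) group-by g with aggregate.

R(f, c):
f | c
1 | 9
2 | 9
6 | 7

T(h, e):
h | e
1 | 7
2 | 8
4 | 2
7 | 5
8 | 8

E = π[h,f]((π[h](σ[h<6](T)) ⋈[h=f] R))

Per-node cardinality:
  T → 5
  σ[h<6](T) → 3
  π[h](σ[h<6](T)) → 3
  R → 3
  (π[h](σ[h<6](T)) ⋈[h=f] R) → 2
  π[h,f]((π[h](σ[h<6](T)) ⋈[h=f] R)) → 2

|E| = 2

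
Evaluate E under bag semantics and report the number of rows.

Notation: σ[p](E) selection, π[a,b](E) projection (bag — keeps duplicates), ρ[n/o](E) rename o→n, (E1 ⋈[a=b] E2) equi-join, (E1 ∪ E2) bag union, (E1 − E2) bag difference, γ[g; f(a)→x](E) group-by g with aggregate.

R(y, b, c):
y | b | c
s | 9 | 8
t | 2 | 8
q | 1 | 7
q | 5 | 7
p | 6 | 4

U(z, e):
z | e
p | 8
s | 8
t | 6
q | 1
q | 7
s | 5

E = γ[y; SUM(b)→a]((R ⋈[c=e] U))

Stepwise |·|:
  R → 5
  U → 6
  (R ⋈[c=e] U) → 6
  γ[y; SUM(b)→a]((R ⋈[c=e] U)) → 3

|E| = 3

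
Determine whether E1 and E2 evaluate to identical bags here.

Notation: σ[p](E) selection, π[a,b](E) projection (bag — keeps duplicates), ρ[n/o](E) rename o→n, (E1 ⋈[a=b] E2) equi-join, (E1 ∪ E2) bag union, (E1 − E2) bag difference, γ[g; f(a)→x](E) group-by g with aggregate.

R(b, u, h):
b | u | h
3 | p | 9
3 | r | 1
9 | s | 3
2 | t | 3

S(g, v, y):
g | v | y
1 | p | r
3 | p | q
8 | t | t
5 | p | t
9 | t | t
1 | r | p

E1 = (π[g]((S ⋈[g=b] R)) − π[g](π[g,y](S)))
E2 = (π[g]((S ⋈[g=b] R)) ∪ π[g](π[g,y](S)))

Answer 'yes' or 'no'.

E1 stepwise |·|:
  S → 6
  R → 4
  (S ⋈[g=b] R) → 3
  π[g]((S ⋈[g=b] R)) → 3
  S → 6
  π[g,y](S) → 6
  π[g](π[g,y](S)) → 6
  (π[g]((S ⋈[g=b] R)) − π[g](π[g,y](S))) → 1
E2 stepwise |·|:
  S → 6
  R → 4
  (S ⋈[g=b] R) → 3
  π[g]((S ⋈[g=b] R)) → 3
  S → 6
  π[g,y](S) → 6
  π[g](π[g,y](S)) → 6
  (π[g]((S ⋈[g=b] R)) ∪ π[g](π[g,y](S))) → 9

E1 result:
g
3
E2 result:
g
1
1
3
3
3
5
8
9
9
Witness: (1,) appears 0× in E1 but 2× in E2.

no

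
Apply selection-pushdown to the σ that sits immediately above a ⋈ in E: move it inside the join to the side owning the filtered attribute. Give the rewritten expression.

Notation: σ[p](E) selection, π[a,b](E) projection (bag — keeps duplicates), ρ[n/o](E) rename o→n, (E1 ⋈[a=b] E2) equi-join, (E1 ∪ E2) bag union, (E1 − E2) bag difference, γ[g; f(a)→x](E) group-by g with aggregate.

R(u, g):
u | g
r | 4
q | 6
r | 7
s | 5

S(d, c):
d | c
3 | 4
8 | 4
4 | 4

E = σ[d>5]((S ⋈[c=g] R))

σ filters on d, owned by the left side.
E' = (σ[d>5](S) ⋈[c=g] R)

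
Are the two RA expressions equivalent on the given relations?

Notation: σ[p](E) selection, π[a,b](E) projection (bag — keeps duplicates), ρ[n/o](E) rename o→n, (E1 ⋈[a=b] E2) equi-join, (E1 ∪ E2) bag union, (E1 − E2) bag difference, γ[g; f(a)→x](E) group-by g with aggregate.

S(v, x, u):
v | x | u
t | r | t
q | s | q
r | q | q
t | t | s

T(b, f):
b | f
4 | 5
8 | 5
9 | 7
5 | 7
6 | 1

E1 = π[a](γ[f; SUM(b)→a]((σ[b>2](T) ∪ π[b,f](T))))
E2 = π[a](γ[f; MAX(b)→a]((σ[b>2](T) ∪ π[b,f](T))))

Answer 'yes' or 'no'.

E1 row counts bottom-up:
  T → 5
  σ[b>2](T) → 5
  T → 5
  π[b,f](T) → 5
  (σ[b>2](T) ∪ π[b,f](T)) → 10
  γ[f; SUM(b)→a]((σ[b>2](T) ∪ π[b,f](T))) → 3
  π[a](γ[f; SUM(b)→a]((σ[b>2](T) ∪ π[b,f](T)))) → 3
E2 row counts bottom-up:
  T → 5
  σ[b>2](T) → 5
  T → 5
  π[b,f](T) → 5
  (σ[b>2](T) ∪ π[b,f](T)) → 10
  γ[f; MAX(b)→a]((σ[b>2](T) ∪ π[b,f](T))) → 3
  π[a](γ[f; MAX(b)→a]((σ[b>2](T) ∪ π[b,f](T)))) → 3

E1 result:
a
12
24
28
E2 result:
a
6
8
9
Witness: (28,) appears 1× in E1 but 0× in E2.

no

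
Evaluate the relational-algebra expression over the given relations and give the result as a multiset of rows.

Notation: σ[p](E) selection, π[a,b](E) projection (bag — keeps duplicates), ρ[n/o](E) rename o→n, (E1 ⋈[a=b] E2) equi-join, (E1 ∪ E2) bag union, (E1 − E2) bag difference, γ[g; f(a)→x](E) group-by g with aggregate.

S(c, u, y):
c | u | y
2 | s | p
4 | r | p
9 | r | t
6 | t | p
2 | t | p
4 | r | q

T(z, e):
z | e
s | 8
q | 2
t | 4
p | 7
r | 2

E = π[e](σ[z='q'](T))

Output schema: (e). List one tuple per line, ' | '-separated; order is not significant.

Per-node cardinality:
  T → 5
  σ[z='q'](T) → 1
  π[e](σ[z='q'](T)) → 1

== RESULT ==
e
2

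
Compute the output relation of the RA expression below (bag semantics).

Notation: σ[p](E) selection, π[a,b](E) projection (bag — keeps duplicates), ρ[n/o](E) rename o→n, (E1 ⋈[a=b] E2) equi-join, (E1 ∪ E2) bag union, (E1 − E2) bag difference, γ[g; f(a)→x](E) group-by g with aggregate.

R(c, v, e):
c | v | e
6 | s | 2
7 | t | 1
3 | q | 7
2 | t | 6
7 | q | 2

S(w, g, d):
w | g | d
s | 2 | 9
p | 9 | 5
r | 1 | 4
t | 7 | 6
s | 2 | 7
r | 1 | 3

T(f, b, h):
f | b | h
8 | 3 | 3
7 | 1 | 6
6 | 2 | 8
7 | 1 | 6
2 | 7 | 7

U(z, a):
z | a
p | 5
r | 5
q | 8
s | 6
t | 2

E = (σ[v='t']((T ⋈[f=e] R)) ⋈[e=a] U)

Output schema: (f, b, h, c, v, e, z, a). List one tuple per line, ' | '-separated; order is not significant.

Row counts bottom-up:
  T → 5
  R → 5
  (T ⋈[f=e] R) → 5
  σ[v='t']((T ⋈[f=e] R)) → 1
  U → 5
  (σ[v='t']((T ⋈[f=e] R)) ⋈[e=a] U) → 1

== RESULT ==
f | b | h | c | v | e | z | a
6 | 2 | 8 | 2 | t | 6 | s | 6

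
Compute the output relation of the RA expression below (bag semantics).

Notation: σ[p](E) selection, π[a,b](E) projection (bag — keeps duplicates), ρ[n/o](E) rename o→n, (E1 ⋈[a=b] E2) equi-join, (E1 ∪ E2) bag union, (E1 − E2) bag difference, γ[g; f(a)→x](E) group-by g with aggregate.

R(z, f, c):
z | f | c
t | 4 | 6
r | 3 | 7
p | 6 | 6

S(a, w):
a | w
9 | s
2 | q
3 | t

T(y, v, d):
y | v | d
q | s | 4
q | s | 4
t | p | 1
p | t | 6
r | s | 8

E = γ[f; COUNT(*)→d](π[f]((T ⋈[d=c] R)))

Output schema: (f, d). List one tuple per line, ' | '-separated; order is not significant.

Per-node cardinality:
  T → 5
  R → 3
  (T ⋈[d=c] R) → 2
  π[f]((T ⋈[d=c] R)) → 2
  γ[f; COUNT(*)→d](π[f]((T ⋈[d=c] R))) → 2

== RESULT ==
f | d
4 | 1
6 | 1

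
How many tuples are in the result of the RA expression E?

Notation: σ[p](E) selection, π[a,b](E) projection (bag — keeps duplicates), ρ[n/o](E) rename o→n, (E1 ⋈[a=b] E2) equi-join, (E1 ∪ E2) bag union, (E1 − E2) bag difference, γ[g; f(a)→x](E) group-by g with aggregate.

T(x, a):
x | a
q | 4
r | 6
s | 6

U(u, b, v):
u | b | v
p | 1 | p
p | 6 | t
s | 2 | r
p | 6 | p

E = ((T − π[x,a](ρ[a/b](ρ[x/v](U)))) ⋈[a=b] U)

Stepwise |·|:
  T → 3
  U → 4
  ρ[x/v](U) → 4
  ρ[a/b](ρ[x/v](U)) → 4
  π[x,a](ρ[a/b](ρ[x/v](U))) → 4
  (T − π[x,a](ρ[a/b](ρ[x/v](U)))) → 3
  U → 4
  ((T − π[x,a](ρ[a/b](ρ[x/v](U)))) ⋈[a=b] U) → 4

|E| = 4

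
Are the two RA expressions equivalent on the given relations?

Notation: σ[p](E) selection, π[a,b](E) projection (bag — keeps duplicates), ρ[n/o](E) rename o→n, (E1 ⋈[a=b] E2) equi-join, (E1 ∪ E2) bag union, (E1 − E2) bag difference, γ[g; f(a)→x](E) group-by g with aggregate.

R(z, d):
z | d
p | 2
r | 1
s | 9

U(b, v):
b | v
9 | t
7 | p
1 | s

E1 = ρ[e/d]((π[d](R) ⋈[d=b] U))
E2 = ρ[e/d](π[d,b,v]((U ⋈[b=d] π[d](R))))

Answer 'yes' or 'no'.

E1 per-node cardinality:
  R → 3
  π[d](R) → 3
  U → 3
  (π[d](R) ⋈[d=b] U) → 2
  ρ[e/d]((π[d](R) ⋈[d=b] U)) → 2
E2 per-node cardinality:
  U → 3
  R → 3
  π[d](R) → 3
  (U ⋈[b=d] π[d](R)) → 2
  π[d,b,v]((U ⋈[b=d] π[d](R))) → 2
  ρ[e/d](π[d,b,v]((U ⋈[b=d] π[d](R)))) → 2

E1 and E2 produce the same multiset:
e | b | v
1 | 1 | s
9 | 9 | t

yes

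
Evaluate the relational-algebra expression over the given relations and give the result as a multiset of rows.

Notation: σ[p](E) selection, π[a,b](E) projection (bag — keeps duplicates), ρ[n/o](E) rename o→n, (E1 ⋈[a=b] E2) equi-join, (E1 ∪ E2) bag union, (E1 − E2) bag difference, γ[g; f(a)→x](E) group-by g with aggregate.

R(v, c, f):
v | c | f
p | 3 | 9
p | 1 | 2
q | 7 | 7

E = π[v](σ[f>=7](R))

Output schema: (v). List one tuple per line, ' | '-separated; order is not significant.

Row counts bottom-up:
  R → 3
  σ[f>=7](R) → 2
  π[v](σ[f>=7](R)) → 2

== RESULT ==
v
p
q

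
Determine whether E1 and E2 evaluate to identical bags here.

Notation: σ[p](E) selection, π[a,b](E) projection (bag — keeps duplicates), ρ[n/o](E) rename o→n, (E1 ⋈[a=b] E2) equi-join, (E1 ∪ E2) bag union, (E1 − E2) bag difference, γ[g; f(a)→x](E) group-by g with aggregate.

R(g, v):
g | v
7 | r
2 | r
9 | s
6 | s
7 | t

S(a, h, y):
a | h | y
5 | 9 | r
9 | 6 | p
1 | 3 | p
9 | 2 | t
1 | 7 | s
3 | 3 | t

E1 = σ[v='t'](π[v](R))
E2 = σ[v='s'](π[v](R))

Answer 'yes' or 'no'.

E1 per-node cardinality:
  R → 5
  π[v](R) → 5
  σ[v='t'](π[v](R)) → 1
E2 per-node cardinality:
  R → 5
  π[v](R) → 5
  σ[v='s'](π[v](R)) → 2

E1 result:
v
t
E2 result:
v
s
s
Witness: ('t',) appears 1× in E1 but 0× in E2.

no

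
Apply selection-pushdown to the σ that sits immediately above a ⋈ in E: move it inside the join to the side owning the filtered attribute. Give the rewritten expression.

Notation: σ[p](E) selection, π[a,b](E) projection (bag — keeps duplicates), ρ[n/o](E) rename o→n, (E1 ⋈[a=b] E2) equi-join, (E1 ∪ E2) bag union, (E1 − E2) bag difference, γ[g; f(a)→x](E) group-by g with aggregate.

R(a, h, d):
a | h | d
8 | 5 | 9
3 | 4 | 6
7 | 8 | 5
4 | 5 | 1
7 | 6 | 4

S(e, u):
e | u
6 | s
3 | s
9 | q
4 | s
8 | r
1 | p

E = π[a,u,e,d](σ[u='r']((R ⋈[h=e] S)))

σ filters on u, owned by the right side.
E' = π[a,u,e,d]((R ⋈[h=e] σ[u='r'](S)))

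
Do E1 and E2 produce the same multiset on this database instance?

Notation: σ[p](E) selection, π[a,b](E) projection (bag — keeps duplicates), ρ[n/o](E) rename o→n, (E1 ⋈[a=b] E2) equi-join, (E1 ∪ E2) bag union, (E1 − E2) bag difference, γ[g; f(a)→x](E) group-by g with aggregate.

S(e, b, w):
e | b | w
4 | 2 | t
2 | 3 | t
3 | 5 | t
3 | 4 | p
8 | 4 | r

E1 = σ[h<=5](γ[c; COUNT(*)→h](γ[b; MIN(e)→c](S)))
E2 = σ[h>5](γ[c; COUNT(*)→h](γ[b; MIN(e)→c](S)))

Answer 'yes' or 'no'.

E1 subexpression sizes:
  S → 5
  γ[b; MIN(e)→c](S) → 4
  γ[c; COUNT(*)→h](γ[b; MIN(e)→c](S)) → 3
  σ[h<=5](γ[c; COUNT(*)→h](γ[b; MIN(e)→c](S))) → 3
E2 subexpression sizes:
  S → 5
  γ[b; MIN(e)→c](S) → 4
  γ[c; COUNT(*)→h](γ[b; MIN(e)→c](S)) → 3
  σ[h>5](γ[c; COUNT(*)→h](γ[b; MIN(e)→c](S))) → 0

E1 result:
c | h
2 | 1
3 | 2
4 | 1
E2 result:
c | h
(0 rows)
Witness: (3, 2) appears 1× in E1 but 0× in E2.

no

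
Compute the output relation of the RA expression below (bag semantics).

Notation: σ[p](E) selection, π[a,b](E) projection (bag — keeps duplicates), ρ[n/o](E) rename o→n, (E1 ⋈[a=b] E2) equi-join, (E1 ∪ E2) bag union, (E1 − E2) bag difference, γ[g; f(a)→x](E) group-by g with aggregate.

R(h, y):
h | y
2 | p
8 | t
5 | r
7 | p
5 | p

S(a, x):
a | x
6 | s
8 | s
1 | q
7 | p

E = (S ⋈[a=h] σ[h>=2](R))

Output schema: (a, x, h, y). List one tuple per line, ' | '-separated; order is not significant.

Per-node cardinality:
  S → 4
  R → 5
  σ[h>=2](R) → 5
  (S ⋈[a=h] σ[h>=2](R)) → 2

== RESULT ==
a | x | h | y
7 | p | 7 | p
8 | s | 8 | t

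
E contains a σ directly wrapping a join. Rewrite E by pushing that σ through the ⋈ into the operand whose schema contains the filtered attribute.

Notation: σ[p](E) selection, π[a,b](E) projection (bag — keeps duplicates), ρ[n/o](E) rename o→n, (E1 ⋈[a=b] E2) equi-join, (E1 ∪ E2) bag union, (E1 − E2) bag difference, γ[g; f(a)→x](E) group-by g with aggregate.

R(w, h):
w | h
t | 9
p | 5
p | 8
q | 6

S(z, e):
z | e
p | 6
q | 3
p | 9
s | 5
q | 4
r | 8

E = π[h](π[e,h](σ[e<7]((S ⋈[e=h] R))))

σ filters on e, owned by the left side.
E' = π[h](π[e,h]((σ[e<7](S) ⋈[e=h] R)))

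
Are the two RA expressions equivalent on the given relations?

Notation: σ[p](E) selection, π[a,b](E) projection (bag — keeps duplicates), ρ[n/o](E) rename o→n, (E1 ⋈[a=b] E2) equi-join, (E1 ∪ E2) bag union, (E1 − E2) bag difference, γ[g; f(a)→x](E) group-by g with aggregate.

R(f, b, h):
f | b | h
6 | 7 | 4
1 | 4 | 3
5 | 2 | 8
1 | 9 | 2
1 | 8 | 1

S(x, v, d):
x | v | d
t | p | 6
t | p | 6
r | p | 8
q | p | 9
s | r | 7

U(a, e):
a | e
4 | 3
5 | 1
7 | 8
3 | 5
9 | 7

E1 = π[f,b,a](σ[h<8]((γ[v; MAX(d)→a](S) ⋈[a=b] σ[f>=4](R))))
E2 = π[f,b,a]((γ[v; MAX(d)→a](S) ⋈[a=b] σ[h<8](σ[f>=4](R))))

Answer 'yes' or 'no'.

E1 per-node cardinality:
  S → 5
  γ[v; MAX(d)→a](S) → 2
  R → 5
  σ[f>=4](R) → 2
  (γ[v; MAX(d)→a](S) ⋈[a=b] σ[f>=4](R)) → 1
  σ[h<8]((γ[v; MAX(d)→a](S) ⋈[a=b] σ[f>=4](R))) → 1
  π[f,b,a](σ[h<8]((γ[v; MAX(d)→a](S) ⋈[a=b] σ[f>=4](R)))) → 1
E2 per-node cardinality:
  S → 5
  γ[v; MAX(d)→a](S) → 2
  R → 5
  σ[f>=4](R) → 2
  σ[h<8](σ[f>=4](R)) → 1
  (γ[v; MAX(d)→a](S) ⋈[a=b] σ[h<8](σ[f>=4](R))) → 1
  π[f,b,a]((γ[v; MAX(d)→a](S) ⋈[a=b] σ[h<8](σ[f>=4](R)))) → 1

E1 and E2 produce the same multiset:
f | b | a
6 | 7 | 7

yes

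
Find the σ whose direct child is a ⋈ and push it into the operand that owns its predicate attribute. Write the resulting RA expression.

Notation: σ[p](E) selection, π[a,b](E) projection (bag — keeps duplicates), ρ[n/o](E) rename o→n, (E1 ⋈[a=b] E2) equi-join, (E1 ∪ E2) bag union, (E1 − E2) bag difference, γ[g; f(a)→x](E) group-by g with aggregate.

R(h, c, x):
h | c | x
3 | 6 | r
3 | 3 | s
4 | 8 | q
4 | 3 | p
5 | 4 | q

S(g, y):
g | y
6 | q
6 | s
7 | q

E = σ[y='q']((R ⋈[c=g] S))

σ filters on y, owned by the right side.
E' = (R ⋈[c=g] σ[y='q'](S))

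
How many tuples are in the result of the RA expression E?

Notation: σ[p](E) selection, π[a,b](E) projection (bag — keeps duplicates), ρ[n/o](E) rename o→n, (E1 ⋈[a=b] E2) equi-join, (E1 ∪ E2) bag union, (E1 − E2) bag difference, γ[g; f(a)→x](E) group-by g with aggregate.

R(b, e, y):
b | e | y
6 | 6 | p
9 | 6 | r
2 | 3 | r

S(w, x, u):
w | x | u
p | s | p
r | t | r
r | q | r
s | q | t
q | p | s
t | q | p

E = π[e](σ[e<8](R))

Row counts bottom-up:
  R → 3
  σ[e<8](R) → 3
  π[e](σ[e<8](R)) → 3

|E| = 3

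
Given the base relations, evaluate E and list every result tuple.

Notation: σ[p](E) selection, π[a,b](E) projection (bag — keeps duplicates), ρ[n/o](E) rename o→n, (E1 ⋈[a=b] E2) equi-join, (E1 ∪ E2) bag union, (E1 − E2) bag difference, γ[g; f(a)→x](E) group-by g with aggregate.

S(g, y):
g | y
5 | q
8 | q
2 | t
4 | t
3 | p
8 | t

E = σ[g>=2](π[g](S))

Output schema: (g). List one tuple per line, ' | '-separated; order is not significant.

Subexpression sizes:
  S → 6
  π[g](S) → 6
  σ[g>=2](π[g](S)) → 6

== RESULT ==
g
2
3
4
5
8
8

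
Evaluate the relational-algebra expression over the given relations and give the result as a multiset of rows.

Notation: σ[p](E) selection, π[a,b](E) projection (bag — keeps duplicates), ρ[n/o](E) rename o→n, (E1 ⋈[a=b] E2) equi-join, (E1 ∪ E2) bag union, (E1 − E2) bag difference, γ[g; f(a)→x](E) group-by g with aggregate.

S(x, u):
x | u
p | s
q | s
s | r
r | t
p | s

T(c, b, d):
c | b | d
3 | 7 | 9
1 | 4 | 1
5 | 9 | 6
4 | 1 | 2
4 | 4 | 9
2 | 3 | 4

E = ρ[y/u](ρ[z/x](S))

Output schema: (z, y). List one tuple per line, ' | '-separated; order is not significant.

Subexpression sizes:
  S → 5
  ρ[z/x](S) → 5
  ρ[y/u](ρ[z/x](S)) → 5

== RESULT ==
z | y
p | s
p | s
q | s
r | t
s | r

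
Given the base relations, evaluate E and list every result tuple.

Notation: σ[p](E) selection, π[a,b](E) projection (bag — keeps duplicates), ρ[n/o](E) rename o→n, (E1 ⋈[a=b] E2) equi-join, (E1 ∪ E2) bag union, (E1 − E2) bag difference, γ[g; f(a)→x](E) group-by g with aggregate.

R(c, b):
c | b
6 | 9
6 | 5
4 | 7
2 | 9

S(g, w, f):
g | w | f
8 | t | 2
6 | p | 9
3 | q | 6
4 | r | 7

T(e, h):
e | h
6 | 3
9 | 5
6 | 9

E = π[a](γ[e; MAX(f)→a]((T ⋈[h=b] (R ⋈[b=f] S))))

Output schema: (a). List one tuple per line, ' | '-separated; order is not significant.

Per-node cardinality:
  T → 3
  R → 4
  S → 4
  (R ⋈[b=f] S) → 3
  (T ⋈[h=b] (R ⋈[b=f] S)) → 2
  γ[e; MAX(f)→a]((T ⋈[h=b] (R ⋈[b=f] S))) → 1
  π[a](γ[e; MAX(f)→a]((T ⋈[h=b] (R ⋈[b=f] S)))) → 1

== RESULT ==
a
9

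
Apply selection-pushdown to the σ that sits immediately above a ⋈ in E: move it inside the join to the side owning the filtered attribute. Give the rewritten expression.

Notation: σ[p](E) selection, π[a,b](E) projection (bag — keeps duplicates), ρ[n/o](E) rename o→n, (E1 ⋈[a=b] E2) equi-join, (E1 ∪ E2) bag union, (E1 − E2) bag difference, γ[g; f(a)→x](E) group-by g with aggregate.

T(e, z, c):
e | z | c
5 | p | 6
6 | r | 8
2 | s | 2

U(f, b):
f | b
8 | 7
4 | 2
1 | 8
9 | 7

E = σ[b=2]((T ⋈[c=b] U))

σ filters on b, owned by the right side.
E' = (T ⋈[c=b] σ[b=2](U))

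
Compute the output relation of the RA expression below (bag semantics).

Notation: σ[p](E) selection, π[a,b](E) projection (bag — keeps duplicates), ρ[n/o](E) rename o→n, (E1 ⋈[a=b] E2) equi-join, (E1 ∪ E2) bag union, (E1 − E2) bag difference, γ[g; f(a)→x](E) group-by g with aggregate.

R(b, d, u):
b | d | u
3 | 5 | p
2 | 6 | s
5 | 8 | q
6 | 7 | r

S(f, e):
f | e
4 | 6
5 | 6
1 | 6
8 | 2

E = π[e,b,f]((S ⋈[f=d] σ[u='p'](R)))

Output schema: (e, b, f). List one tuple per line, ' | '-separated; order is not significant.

Row counts bottom-up:
  S → 4
  R → 4
  σ[u='p'](R) → 1
  (S ⋈[f=d] σ[u='p'](R)) → 1
  π[e,b,f]((S ⋈[f=d] σ[u='p'](R))) → 1

== RESULT ==
e | b | f
6 | 3 | 5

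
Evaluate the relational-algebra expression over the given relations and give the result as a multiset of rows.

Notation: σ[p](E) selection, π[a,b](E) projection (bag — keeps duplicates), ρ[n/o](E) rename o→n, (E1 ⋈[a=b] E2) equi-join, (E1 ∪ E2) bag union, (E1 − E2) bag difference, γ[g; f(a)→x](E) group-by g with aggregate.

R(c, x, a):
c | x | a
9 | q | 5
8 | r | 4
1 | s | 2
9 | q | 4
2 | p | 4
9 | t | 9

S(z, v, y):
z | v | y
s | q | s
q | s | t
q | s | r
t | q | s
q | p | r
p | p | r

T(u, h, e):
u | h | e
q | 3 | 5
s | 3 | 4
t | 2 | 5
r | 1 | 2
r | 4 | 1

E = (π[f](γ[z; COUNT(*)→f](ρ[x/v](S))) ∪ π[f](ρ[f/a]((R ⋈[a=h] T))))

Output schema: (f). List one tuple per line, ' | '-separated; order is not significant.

Stepwise |·|:
  S → 6
  ρ[x/v](S) → 6
  γ[z; COUNT(*)→f](ρ[x/v](S)) → 4
  π[f](γ[z; COUNT(*)→f](ρ[x/v](S))) → 4
  R → 6
  T → 5
  (R ⋈[a=h] T) → 4
  ρ[f/a]((R ⋈[a=h] T)) → 4
  π[f](ρ[f/a]((R ⋈[a=h] T))) → 4
  (π[f](γ[z; COUNT(*)→f](ρ[x/v](S))) ∪ π[f](ρ[f/a]((R ⋈[a=h] T)))) → 8

== RESULT ==
f
1
1
1
2
3
4
4
4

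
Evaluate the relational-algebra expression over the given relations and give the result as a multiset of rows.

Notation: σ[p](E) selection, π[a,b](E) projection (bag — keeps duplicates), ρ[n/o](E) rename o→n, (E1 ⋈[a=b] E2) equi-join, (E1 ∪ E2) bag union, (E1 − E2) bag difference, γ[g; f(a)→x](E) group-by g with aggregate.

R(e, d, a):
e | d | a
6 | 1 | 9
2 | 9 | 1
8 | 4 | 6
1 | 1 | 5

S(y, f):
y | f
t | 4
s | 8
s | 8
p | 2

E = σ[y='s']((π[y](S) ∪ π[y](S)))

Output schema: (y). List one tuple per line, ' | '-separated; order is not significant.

Stepwise |·|:
  S → 4
  π[y](S) → 4
  S → 4
  π[y](S) → 4
  (π[y](S) ∪ π[y](S)) → 8
  σ[y='s']((π[y](S) ∪ π[y](S))) → 4

== RESULT ==
y
s
s
s
s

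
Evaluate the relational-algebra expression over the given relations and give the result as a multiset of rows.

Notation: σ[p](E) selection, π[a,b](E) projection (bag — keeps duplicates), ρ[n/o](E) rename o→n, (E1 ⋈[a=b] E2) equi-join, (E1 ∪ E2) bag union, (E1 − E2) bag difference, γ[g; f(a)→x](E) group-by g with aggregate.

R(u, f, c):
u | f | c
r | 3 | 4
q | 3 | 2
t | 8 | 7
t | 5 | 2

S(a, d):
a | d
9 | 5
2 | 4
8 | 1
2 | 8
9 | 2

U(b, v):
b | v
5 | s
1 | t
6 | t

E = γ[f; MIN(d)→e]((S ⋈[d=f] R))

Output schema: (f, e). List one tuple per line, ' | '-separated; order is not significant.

Row counts bottom-up:
  S → 5
  R → 4
  (S ⋈[d=f] R) → 2
  γ[f; MIN(d)→e]((S ⋈[d=f] R)) → 2

== RESULT ==
f | e
5 | 5
8 | 8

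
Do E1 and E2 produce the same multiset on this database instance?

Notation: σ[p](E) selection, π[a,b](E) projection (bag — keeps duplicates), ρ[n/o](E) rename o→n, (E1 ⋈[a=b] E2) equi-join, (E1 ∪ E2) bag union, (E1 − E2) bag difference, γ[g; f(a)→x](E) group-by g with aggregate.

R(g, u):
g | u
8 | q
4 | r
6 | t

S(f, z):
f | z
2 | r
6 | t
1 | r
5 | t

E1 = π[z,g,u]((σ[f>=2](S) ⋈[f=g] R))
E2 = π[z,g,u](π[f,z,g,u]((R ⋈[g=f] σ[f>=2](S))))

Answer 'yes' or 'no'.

E1 subexpression sizes:
  S → 4
  σ[f>=2](S) → 3
  R → 3
  (σ[f>=2](S) ⋈[f=g] R) → 1
  π[z,g,u]((σ[f>=2](S) ⋈[f=g] R)) → 1
E2 subexpression sizes:
  R → 3
  S → 4
  σ[f>=2](S) → 3
  (R ⋈[g=f] σ[f>=2](S)) → 1
  π[f,z,g,u]((R ⋈[g=f] σ[f>=2](S))) → 1
  π[z,g,u](π[f,z,g,u]((R ⋈[g=f] σ[f>=2](S)))) → 1

E1 and E2 produce the same multiset:
z | g | u
t | 6 | t

yes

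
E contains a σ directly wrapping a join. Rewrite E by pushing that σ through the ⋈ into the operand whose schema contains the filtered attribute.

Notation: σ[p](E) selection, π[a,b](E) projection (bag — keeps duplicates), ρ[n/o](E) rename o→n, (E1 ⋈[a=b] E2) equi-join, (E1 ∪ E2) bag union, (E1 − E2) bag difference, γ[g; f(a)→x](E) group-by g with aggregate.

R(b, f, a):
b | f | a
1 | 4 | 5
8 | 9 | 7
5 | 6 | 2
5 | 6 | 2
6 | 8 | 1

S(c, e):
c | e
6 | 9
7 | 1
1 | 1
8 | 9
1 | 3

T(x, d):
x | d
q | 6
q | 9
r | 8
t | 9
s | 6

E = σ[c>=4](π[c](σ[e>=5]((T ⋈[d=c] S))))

σ filters on e, owned by the right side.
E' = σ[c>=4](π[c]((T ⋈[d=c] σ[e>=5](S))))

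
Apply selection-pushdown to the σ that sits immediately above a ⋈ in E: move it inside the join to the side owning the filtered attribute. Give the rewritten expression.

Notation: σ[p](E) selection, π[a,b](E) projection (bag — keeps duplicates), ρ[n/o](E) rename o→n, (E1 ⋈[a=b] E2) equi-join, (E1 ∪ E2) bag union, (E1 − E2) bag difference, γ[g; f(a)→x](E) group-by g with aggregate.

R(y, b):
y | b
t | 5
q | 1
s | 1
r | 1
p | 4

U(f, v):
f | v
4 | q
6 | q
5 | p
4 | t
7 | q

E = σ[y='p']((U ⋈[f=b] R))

σ filters on y, owned by the right side.
E' = (U ⋈[f=b] σ[y='p'](R))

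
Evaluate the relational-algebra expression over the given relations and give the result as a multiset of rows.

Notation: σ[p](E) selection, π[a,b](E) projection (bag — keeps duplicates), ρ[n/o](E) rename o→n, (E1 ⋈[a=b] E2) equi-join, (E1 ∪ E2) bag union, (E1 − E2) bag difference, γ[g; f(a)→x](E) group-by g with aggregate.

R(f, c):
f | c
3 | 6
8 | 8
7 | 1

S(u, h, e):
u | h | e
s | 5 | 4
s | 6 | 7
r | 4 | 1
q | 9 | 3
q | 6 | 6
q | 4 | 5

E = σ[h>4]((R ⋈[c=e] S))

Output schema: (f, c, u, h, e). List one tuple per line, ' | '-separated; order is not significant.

Subexpression sizes:
  R → 3
  S → 6
  (R ⋈[c=e] S) → 2
  σ[h>4]((R ⋈[c=e] S)) → 1

== RESULT ==
f | c | u | h | e
3 | 6 | q | 6 | 6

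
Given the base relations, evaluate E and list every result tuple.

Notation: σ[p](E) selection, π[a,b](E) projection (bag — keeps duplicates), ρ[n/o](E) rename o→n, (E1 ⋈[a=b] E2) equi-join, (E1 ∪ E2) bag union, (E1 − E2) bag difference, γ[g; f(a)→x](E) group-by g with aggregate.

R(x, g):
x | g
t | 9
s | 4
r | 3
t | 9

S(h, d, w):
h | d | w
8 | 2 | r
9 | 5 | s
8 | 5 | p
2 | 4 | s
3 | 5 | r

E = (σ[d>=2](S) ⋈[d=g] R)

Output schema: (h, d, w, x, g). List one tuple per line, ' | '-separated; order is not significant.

Subexpression sizes:
  S → 5
  σ[d>=2](S) → 5
  R → 4
  (σ[d>=2](S) ⋈[d=g] R) → 1

== RESULT ==
h | d | w | x | g
2 | 4 | s | s | 4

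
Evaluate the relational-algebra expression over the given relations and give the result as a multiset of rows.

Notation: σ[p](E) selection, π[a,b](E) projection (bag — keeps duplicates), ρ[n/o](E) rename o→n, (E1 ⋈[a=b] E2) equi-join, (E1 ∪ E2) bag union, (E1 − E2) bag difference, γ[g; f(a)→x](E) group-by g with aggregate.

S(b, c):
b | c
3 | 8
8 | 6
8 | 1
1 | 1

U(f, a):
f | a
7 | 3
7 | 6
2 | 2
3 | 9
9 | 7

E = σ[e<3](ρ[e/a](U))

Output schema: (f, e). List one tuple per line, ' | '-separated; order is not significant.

Per-node cardinality:
  U → 5
  ρ[e/a](U) → 5
  σ[e<3](ρ[e/a](U)) → 1

== RESULT ==
f | e
2 | 2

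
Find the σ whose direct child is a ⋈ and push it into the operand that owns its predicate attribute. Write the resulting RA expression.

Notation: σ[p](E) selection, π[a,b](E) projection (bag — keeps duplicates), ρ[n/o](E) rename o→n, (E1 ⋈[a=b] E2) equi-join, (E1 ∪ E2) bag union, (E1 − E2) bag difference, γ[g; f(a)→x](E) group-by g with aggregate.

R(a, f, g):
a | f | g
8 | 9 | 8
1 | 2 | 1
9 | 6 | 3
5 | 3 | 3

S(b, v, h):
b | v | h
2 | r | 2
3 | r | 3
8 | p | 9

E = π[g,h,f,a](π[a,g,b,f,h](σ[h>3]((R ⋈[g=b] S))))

σ filters on h, owned by the right side.
E' = π[g,h,f,a](π[a,g,b,f,h]((R ⋈[g=b] σ[h>3](S))))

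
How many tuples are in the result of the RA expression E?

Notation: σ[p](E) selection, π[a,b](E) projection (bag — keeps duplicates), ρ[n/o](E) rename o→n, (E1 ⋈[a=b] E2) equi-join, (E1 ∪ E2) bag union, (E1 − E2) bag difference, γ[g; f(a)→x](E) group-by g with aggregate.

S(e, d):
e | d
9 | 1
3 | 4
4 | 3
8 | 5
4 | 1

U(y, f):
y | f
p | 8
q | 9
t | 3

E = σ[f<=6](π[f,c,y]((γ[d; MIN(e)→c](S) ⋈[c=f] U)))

Per-node cardinality:
  S → 5
  γ[d; MIN(e)→c](S) → 4
  U → 3
  (γ[d; MIN(e)→c](S) ⋈[c=f] U) → 2
  π[f,c,y]((γ[d; MIN(e)→c](S) ⋈[c=f] U)) → 2
  σ[f<=6](π[f,c,y]((γ[d; MIN(e)→c](S) ⋈[c=f] U))) → 1

|E| = 1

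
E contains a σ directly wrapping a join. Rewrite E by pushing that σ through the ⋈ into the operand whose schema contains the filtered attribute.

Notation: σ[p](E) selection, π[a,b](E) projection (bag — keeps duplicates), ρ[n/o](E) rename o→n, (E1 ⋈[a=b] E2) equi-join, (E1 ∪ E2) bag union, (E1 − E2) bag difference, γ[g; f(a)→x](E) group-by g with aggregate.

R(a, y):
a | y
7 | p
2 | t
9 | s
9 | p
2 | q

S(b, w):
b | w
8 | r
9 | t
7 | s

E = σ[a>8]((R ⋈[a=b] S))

σ filters on a, owned by the left side.
E' = (σ[a>8](R) ⋈[a=b] S)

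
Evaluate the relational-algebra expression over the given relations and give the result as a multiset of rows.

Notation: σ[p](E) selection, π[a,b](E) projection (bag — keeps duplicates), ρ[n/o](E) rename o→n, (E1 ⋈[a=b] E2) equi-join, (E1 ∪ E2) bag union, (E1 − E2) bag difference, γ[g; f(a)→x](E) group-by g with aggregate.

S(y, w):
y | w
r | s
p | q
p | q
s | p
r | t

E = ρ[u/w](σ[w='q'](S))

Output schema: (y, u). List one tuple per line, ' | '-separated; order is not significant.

Row counts bottom-up:
  S → 5
  σ[w='q'](S) → 2
  ρ[u/w](σ[w='q'](S)) → 2

== RESULT ==
y | u
p | q
p | q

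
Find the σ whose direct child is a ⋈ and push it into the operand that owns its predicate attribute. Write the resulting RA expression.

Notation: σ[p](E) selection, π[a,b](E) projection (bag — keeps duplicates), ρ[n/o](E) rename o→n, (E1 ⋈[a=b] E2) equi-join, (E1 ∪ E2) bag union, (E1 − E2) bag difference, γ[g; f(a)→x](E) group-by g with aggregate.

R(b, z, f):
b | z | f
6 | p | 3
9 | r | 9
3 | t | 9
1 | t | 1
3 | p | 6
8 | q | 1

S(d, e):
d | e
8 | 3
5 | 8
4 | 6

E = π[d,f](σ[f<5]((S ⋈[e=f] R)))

σ filters on f, owned by the right side.
E' = π[d,f]((S ⋈[e=f] σ[f<5](R)))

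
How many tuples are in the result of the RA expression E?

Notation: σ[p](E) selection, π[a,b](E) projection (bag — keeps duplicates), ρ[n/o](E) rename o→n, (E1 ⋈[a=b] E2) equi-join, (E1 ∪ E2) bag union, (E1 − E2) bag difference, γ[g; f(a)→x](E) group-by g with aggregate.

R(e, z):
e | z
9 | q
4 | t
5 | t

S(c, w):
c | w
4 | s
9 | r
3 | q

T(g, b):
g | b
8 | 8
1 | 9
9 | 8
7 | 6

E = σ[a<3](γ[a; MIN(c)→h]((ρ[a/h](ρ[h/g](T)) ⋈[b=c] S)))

Row counts bottom-up:
  T → 4
  ρ[h/g](T) → 4
  ρ[a/h](ρ[h/g](T)) → 4
  S → 3
  (ρ[a/h](ρ[h/g](T)) ⋈[b=c] S) → 1
  γ[a; MIN(c)→h]((ρ[a/h](ρ[h/g](T)) ⋈[b=c] S)) → 1
  σ[a<3](γ[a; MIN(c)→h]((ρ[a/h](ρ[h/g](T)) ⋈[b=c] S))) → 1

|E| = 1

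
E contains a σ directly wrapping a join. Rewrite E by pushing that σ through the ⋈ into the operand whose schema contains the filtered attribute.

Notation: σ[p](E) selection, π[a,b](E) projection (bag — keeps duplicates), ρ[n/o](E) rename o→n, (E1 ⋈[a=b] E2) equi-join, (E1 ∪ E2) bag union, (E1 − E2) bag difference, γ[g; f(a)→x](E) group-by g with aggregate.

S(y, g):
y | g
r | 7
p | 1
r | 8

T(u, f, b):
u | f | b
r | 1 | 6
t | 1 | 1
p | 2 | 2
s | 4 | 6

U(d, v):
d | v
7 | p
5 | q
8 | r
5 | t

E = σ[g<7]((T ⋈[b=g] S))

σ filters on g, owned by the right side.
E' = (T ⋈[b=g] σ[g<7](S))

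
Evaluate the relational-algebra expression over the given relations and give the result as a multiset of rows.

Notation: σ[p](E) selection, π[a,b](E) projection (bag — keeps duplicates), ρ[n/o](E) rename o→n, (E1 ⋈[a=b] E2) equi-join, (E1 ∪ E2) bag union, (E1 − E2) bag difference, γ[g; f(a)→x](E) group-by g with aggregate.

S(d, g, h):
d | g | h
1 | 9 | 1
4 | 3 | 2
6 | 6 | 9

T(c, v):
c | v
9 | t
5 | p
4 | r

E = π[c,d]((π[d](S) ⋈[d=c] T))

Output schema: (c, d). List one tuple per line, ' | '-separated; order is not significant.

Per-node cardinality:
  S → 3
  π[d](S) → 3
  T → 3
  (π[d](S) ⋈[d=c] T) → 1
  π[c,d]((π[d](S) ⋈[d=c] T)) → 1

== RESULT ==
c | d
4 | 4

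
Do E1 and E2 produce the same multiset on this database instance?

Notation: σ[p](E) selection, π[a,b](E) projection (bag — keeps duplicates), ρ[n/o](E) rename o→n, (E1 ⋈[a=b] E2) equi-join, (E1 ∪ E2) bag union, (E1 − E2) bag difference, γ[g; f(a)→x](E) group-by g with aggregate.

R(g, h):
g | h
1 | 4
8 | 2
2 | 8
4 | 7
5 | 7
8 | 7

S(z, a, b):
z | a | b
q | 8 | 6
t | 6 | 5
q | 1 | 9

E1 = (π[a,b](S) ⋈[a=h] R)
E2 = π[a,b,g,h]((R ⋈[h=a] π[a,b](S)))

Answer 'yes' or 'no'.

E1 per-node cardinality:
  S → 3
  π[a,b](S) → 3
  R → 6
  (π[a,b](S) ⋈[a=h] R) → 1
E2 per-node cardinality:
  R → 6
  S → 3
  π[a,b](S) → 3
  (R ⋈[h=a] π[a,b](S)) → 1
  π[a,b,g,h]((R ⋈[h=a] π[a,b](S))) → 1

E1 and E2 produce the same multiset:
a | b | g | h
8 | 6 | 2 | 8

yes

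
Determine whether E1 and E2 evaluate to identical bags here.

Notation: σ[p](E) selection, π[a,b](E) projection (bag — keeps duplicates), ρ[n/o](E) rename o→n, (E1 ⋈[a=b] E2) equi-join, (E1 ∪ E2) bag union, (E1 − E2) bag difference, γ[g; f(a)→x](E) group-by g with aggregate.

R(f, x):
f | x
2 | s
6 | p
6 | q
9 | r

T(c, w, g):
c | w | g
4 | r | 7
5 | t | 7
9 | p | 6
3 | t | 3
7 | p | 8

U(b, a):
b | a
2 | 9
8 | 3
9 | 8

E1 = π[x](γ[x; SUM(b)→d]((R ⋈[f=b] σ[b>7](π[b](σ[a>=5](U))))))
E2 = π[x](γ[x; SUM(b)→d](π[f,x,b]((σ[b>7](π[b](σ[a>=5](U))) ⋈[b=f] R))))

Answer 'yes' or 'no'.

E1 per-node cardinality:
  R → 4
  U → 3
  σ[a>=5](U) → 2
  π[b](σ[a>=5](U)) → 2
  σ[b>7](π[b](σ[a>=5](U))) → 1
  (R ⋈[f=b] σ[b>7](π[b](σ[a>=5](U)))) → 1
  γ[x; SUM(b)→d]((R ⋈[f=b] σ[b>7](π[b](σ[a>=5](U))))) → 1
  π[x](γ[x; SUM(b)→d]((R ⋈[f=b] σ[b>7](π[b](σ[a>=5](U)))))) → 1
E2 per-node cardinality:
  U → 3
  σ[a>=5](U) → 2
  π[b](σ[a>=5](U)) → 2
  σ[b>7](π[b](σ[a>=5](U))) → 1
  R → 4
  (σ[b>7](π[b](σ[a>=5](U))) ⋈[b=f] R) → 1
  π[f,x,b]((σ[b>7](π[b](σ[a>=5](U))) ⋈[b=f] R)) → 1
  γ[x; SUM(b)→d](π[f,x,b]((σ[b>7](π[b](σ[a>=5](U))) ⋈[b=f] R))) → 1
  π[x](γ[x; SUM(b)→d](π[f,x,b]((σ[b>7](π[b](σ[a>=5](U))) ⋈[b=f] R)))) → 1

E1 and E2 produce the same multiset:
x
r

yes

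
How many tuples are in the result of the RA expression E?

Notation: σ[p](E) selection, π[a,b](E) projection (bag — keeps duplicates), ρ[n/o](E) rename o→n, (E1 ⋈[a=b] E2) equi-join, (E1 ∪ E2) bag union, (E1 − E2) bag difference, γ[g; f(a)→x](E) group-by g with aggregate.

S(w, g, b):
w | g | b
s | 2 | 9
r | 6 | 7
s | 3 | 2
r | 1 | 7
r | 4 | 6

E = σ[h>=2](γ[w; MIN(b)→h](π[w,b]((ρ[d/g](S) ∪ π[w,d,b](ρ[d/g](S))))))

Row counts bottom-up:
  S → 5
  ρ[d/g](S) → 5
  S → 5
  ρ[d/g](S) → 5
  π[w,d,b](ρ[d/g](S)) → 5
  (ρ[d/g](S) ∪ π[w,d,b](ρ[d/g](S))) → 10
  π[w,b]((ρ[d/g](S) ∪ π[w,d,b](ρ[d/g](S)))) → 10
  γ[w; MIN(b)→h](π[w,b]((ρ[d/g](S) ∪ π[w,d,b](ρ[d/g](S))))) → 2
  σ[h>=2](γ[w; MIN(b)→h](π[w,b]((ρ[d/g](S) ∪ π[w,d,b](ρ[d/g](S)))))) → 2

|E| = 2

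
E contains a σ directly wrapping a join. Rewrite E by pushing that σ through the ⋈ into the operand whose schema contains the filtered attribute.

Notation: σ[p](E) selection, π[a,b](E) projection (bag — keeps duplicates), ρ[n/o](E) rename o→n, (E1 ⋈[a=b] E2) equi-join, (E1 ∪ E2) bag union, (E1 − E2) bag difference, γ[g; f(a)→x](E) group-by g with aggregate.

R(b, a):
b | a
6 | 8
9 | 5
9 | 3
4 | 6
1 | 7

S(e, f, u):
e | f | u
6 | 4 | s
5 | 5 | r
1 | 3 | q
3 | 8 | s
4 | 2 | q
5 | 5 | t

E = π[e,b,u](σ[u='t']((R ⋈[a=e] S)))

σ filters on u, owned by the right side.
E' = π[e,b,u]((R ⋈[a=e] σ[u='t'](S)))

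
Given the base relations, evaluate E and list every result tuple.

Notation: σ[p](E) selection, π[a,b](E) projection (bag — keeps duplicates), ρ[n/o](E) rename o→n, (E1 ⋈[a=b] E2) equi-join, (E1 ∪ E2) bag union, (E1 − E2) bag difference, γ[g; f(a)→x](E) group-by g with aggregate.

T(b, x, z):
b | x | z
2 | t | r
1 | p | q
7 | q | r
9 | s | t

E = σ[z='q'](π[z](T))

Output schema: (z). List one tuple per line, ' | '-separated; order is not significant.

Per-node cardinality:
  T → 4
  π[z](T) → 4
  σ[z='q'](π[z](T)) → 1

== RESULT ==
z
q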